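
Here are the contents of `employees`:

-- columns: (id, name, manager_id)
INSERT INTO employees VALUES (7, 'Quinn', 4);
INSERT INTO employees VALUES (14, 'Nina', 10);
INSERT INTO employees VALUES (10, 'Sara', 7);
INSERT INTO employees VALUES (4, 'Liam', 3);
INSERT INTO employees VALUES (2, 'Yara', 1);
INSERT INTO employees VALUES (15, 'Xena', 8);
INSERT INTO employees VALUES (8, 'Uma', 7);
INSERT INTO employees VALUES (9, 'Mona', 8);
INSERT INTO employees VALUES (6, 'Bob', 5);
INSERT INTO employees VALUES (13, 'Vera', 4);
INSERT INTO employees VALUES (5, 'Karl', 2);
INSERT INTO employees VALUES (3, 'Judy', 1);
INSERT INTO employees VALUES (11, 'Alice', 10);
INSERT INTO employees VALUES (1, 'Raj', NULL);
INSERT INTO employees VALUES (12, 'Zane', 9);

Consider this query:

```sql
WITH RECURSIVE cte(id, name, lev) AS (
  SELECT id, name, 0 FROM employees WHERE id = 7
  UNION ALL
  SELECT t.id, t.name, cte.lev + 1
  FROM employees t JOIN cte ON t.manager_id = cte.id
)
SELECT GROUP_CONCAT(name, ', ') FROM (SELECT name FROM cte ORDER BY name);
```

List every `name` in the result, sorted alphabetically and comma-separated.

Alice, Mona, Nina, Quinn, Sara, Uma, Xena, Zane

Base: id=7 (Quinn) at lev 0.
Iteration 1: rows with manager_id in {7} -> Uma (id 8, lev 1), Sara (id 10, lev 1).
Iteration 2: rows with manager_id in {8,10} -> Mona (id 9, lev 2), Alice (id 11, lev 2), Nina (id 14, lev 2), Xena (id 15, lev 2).
Iteration 3: rows with manager_id in {9,11,14,15} -> Zane (id 12, lev 3).
Iteration 4: no rows with manager_id in {12}; recursion stops.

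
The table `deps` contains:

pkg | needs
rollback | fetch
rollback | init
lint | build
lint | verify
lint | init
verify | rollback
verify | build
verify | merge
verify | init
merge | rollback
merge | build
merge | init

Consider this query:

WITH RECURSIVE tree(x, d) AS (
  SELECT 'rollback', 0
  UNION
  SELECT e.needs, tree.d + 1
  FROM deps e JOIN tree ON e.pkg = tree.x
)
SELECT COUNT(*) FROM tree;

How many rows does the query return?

3

Base: (rollback, d=0).
Iteration 1: edges from {rollback} -> (fetch, d=1), (init, d=1).
Iteration 2: no outgoing edges from {fetch,init}; recursion stops.
Total rows emitted: 3.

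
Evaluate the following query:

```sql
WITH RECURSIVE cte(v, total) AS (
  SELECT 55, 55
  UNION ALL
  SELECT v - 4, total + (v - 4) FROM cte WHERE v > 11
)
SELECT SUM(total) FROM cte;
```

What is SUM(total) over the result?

Base: v=55, total=55.
Iteration 1: 55 > 11 holds -> v = 55 - 4 = 51, total = 55 + 51 = 106.
Iteration 2: 51 > 11 holds -> v = 51 - 4 = 47, total = 106 + 47 = 153.
Iteration 3: 47 > 11 holds -> v = 47 - 4 = 43, total = 153 + 43 = 196.
Iteration 4: 43 > 11 holds -> v = 43 - 4 = 39, total = 196 + 39 = 235.
Iteration 5: 39 > 11 holds -> v = 39 - 4 = 35, total = 235 + 35 = 270.
Iteration 6: 35 > 11 holds -> v = 35 - 4 = 31, total = 270 + 31 = 301.
Iteration 7: 31 > 11 holds -> v = 31 - 4 = 27, total = 301 + 27 = 328.
Iteration 8: 27 > 11 holds -> v = 27 - 4 = 23, total = 328 + 23 = 351.
Iteration 9: 23 > 11 holds -> v = 23 - 4 = 19, total = 351 + 19 = 370.
Iteration 10: 19 > 11 holds -> v = 19 - 4 = 15, total = 370 + 15 = 385.
Iteration 11: 15 > 11 holds -> v = 15 - 4 = 11, total = 385 + 11 = 396.
Iteration 12: 11 > 11 fails; recursion stops.
SUM(total) = 55 + 106 + 153 + 196 + 235 + 270 + 301 + 328 + 351 + 370 + 385 + 396 = 3146.

3146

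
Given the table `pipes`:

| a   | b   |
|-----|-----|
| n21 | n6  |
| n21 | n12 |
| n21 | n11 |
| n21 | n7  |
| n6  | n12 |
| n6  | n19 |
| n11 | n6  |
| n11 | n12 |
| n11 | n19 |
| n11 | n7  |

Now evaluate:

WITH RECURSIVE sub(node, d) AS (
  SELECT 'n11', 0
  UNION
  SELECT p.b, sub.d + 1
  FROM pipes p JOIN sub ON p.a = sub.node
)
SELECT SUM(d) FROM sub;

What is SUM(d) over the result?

Base: (n11, d=0).
Iteration 1: edges from {n11} -> (n12, d=1), (n19, d=1), (n6, d=1), (n7, d=1).
Iteration 2: edges from {n12,n19,n6,n7} -> (n12, d=2), (n19, d=2).
Iteration 3: no outgoing edges from {n12,n19}; recursion stops.
SUM(d) = 0 + 1 + 1 + 1 + 1 + 2 + 2 = 8.

8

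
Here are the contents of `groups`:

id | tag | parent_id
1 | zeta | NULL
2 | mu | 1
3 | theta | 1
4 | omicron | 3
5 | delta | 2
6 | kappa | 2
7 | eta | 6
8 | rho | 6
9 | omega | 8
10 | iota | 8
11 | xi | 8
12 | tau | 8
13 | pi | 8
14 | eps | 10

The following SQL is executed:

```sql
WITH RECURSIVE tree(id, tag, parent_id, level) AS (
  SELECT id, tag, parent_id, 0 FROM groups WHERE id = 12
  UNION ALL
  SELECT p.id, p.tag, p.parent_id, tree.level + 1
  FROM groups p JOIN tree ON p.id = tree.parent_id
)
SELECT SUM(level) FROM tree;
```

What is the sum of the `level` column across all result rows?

10

Base: id=12 (tau), parent_id=8, level 0.
Iteration 1: join on id=8 -> rho (id 8, parent_id=6, level 1).
Iteration 2: join on id=6 -> kappa (id 6, parent_id=2, level 2).
Iteration 3: join on id=2 -> mu (id 2, parent_id=1, level 3).
Iteration 4: join on id=1 -> zeta (id 1, parent_id=NULL, level 4).
Iteration 5: parent_id is NULL; no match; recursion stops.
SUM(level) = 0 + 1 + 2 + 3 + 4 = 10.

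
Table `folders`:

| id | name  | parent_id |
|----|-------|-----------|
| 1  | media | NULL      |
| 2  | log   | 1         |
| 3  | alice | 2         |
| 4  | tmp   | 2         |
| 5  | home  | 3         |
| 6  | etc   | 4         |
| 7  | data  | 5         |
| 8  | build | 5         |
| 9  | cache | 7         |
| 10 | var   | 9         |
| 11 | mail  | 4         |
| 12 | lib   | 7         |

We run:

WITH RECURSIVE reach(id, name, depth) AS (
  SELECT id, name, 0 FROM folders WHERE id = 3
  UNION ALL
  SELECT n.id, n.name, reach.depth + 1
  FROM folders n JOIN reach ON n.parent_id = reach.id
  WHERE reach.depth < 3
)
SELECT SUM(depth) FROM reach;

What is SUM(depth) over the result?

Base: id=3 (alice) at depth 0.
Iteration 1: rows with parent_id in {3} -> home (id 5, depth 1).
Iteration 2: rows with parent_id in {5} -> data (id 7, depth 2), build (id 8, depth 2).
Iteration 3: rows with parent_id in {7,8} -> cache (id 9, depth 3), lib (id 12, depth 3).
Iteration 4: depth < 3 fails for all current rows; recursion stops.
SUM(depth) = 0 + 1 + 2 + 2 + 3 + 3 = 11.

11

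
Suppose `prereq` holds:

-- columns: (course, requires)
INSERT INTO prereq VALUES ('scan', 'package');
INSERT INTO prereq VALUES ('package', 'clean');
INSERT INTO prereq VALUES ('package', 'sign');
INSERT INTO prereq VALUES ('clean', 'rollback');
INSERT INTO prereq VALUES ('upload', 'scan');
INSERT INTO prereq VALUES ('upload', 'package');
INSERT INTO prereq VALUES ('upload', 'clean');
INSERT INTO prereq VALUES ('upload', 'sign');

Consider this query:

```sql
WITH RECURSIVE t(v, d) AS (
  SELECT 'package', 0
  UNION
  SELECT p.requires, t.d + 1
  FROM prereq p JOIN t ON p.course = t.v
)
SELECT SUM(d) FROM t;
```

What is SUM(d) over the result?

4

Base: (package, d=0).
Iteration 1: edges from {package} -> (clean, d=1), (sign, d=1).
Iteration 2: edges from {clean,sign} -> (rollback, d=2).
Iteration 3: no outgoing edges from {rollback}; recursion stops.
SUM(d) = 0 + 1 + 1 + 2 = 4.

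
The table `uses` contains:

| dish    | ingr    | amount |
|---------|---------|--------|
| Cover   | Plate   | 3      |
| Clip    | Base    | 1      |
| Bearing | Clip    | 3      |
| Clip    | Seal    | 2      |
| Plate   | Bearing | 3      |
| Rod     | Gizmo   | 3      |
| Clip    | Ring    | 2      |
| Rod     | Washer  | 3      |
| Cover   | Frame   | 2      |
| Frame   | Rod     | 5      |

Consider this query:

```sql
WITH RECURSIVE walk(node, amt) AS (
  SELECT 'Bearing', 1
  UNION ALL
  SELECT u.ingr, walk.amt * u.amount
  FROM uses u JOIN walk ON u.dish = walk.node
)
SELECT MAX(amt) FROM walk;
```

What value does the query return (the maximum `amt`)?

Base: (Bearing, amt=1).
Iteration 1: components of {Bearing} -> Clip = 1*3 = 3.
Iteration 2: components of {Clip} -> Base = 3*1 = 3, Ring = 3*2 = 6, Seal = 3*2 = 6.
Iteration 3: no further components; recursion stops.
amt values: 1, 3, 6, 3, 6; the maximum is 6.

6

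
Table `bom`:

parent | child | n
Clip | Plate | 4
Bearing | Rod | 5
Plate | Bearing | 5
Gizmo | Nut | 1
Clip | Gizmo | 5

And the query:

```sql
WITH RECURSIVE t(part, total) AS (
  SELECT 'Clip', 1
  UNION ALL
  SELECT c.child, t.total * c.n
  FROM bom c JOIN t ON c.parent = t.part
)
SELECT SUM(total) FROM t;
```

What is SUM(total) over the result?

135

Base: (Clip, total=1).
Iteration 1: components of {Clip} -> Gizmo = 1*5 = 5, Plate = 1*4 = 4.
Iteration 2: components of {Gizmo,Plate} -> Bearing = 4*5 = 20, Nut = 5*1 = 5.
Iteration 3: components of {Bearing,Nut} -> Rod = 20*5 = 100.
Iteration 4: no further components; recursion stops.
SUM(total) = 1 + 4 + 5 + 20 + 5 + 100 = 135.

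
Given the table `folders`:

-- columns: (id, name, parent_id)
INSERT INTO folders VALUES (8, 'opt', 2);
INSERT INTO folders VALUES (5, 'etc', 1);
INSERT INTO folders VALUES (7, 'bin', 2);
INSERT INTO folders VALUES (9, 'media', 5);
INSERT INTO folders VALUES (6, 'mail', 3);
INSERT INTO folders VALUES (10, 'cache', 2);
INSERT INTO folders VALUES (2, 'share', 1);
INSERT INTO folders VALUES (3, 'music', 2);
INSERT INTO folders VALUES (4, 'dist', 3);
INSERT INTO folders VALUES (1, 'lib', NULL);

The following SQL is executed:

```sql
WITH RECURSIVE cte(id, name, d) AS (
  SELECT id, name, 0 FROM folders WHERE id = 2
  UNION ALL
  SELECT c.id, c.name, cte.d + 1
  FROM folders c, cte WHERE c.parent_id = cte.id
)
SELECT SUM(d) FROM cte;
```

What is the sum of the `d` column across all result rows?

8

Base: id=2 (share) at d 0.
Iteration 1: rows with parent_id in {2} -> music (id 3, d 1), bin (id 7, d 1), opt (id 8, d 1), cache (id 10, d 1).
Iteration 2: rows with parent_id in {3,7,8,10} -> dist (id 4, d 2), mail (id 6, d 2).
Iteration 3: no rows with parent_id in {4,6}; recursion stops.
SUM(d) = 0 + 1 + 1 + 1 + 1 + 2 + 2 = 8.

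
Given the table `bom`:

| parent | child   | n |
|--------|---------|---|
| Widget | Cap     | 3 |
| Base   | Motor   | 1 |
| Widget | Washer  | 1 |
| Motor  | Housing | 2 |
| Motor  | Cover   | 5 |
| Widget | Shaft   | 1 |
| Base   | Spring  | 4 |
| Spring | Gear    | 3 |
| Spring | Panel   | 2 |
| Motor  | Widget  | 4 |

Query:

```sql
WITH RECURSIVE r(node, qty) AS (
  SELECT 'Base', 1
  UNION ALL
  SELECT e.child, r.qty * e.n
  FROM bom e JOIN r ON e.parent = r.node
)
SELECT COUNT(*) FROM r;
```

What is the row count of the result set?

Base: (Base, qty=1).
Iteration 1: components of {Base} -> Motor = 1*1 = 1, Spring = 1*4 = 4.
Iteration 2: components of {Motor,Spring} -> Cover = 1*5 = 5, Gear = 4*3 = 12, Housing = 1*2 = 2, Panel = 4*2 = 8, Widget = 1*4 = 4.
Iteration 3: components of {Cover,Gear,Housing,Panel,Widget} -> Cap = 4*3 = 12, Shaft = 4*1 = 4, Washer = 4*1 = 4.
Iteration 4: no further components; recursion stops.
Total rows emitted: 11.

11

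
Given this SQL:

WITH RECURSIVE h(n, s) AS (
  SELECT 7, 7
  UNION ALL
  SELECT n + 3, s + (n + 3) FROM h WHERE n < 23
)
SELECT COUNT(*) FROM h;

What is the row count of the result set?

7

Base: n=7, s=7.
Iteration 1: 7 < 23 holds -> n = 7 + 3 = 10, s = 7 + 10 = 17.
Iteration 2: 10 < 23 holds -> n = 10 + 3 = 13, s = 17 + 13 = 30.
Iteration 3: 13 < 23 holds -> n = 13 + 3 = 16, s = 30 + 16 = 46.
Iteration 4: 16 < 23 holds -> n = 16 + 3 = 19, s = 46 + 19 = 65.
Iteration 5: 19 < 23 holds -> n = 19 + 3 = 22, s = 65 + 22 = 87.
Iteration 6: 22 < 23 holds -> n = 22 + 3 = 25, s = 87 + 25 = 112.
Iteration 7: 25 < 23 fails; recursion stops.
Total rows emitted: 7.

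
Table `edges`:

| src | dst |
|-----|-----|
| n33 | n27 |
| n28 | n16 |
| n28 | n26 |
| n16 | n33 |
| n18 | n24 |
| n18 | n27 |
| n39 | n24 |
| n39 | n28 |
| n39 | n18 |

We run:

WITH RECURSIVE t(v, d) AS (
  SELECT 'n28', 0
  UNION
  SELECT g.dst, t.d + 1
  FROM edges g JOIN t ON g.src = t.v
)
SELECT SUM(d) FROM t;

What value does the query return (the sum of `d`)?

7

Base: (n28, d=0).
Iteration 1: edges from {n28} -> (n16, d=1), (n26, d=1).
Iteration 2: edges from {n16,n26} -> (n33, d=2).
Iteration 3: edges from {n33} -> (n27, d=3).
Iteration 4: no outgoing edges from {n27}; recursion stops.
SUM(d) = 0 + 1 + 1 + 2 + 3 = 7.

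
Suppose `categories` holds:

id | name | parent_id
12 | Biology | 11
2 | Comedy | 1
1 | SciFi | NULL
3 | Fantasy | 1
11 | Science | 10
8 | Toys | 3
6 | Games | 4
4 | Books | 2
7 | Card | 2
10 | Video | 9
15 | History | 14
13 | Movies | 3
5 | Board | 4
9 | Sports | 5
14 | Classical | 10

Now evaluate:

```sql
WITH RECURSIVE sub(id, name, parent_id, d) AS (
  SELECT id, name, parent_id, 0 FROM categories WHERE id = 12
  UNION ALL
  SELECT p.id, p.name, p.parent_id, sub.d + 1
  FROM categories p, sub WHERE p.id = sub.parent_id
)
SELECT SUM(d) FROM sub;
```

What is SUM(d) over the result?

28

Base: id=12 (Biology), parent_id=11, d 0.
Iteration 1: join on id=11 -> Science (id 11, parent_id=10, d 1).
Iteration 2: join on id=10 -> Video (id 10, parent_id=9, d 2).
Iteration 3: join on id=9 -> Sports (id 9, parent_id=5, d 3).
Iteration 4: join on id=5 -> Board (id 5, parent_id=4, d 4).
Iteration 5: join on id=4 -> Books (id 4, parent_id=2, d 5).
Iteration 6: join on id=2 -> Comedy (id 2, parent_id=1, d 6).
Iteration 7: join on id=1 -> SciFi (id 1, parent_id=NULL, d 7).
Iteration 8: parent_id is NULL; no match; recursion stops.
SUM(d) = 0 + 1 + 2 + 3 + 4 + 5 + 6 + 7 = 28.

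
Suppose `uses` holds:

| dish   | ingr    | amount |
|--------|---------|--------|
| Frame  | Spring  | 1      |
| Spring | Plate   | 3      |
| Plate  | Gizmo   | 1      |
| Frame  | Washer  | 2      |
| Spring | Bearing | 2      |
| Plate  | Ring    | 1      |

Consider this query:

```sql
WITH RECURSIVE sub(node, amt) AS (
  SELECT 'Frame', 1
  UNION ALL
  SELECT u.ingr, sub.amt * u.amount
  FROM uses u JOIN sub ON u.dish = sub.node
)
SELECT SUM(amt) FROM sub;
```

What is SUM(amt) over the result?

15

Base: (Frame, amt=1).
Iteration 1: components of {Frame} -> Spring = 1*1 = 1, Washer = 1*2 = 2.
Iteration 2: components of {Spring,Washer} -> Bearing = 1*2 = 2, Plate = 1*3 = 3.
Iteration 3: components of {Bearing,Plate} -> Gizmo = 3*1 = 3, Ring = 3*1 = 3.
Iteration 4: no further components; recursion stops.
SUM(amt) = 1 + 1 + 2 + 3 + 2 + 3 + 3 = 15.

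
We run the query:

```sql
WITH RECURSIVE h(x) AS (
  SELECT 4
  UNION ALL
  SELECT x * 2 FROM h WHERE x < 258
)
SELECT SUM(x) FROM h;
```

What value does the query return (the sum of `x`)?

Base: x=4.
Iteration 1: 4 < 258 holds -> x = 4 * 2 = 8.
Iteration 2: 8 < 258 holds -> x = 8 * 2 = 16.
Iteration 3: 16 < 258 holds -> x = 16 * 2 = 32.
Iteration 4: 32 < 258 holds -> x = 32 * 2 = 64.
Iteration 5: 64 < 258 holds -> x = 64 * 2 = 128.
Iteration 6: 128 < 258 holds -> x = 128 * 2 = 256.
Iteration 7: 256 < 258 holds -> x = 256 * 2 = 512.
Iteration 8: 512 < 258 fails; recursion stops.
SUM(x) = 4 + 8 + 16 + 32 + 64 + 128 + 256 + 512 = 1020.

1020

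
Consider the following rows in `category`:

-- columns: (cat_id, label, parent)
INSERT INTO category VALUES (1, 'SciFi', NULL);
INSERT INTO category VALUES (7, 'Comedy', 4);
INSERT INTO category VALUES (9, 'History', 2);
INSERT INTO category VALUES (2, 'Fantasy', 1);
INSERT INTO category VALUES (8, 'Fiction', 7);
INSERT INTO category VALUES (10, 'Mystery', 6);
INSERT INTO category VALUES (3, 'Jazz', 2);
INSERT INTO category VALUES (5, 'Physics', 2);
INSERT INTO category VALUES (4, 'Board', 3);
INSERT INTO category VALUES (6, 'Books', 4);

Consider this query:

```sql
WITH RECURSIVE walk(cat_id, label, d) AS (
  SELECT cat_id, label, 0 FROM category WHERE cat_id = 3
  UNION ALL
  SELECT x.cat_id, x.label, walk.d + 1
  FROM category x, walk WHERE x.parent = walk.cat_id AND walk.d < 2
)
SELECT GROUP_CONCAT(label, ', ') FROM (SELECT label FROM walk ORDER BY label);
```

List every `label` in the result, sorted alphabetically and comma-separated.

Base: cat_id=3 (Jazz) at d 0.
Iteration 1: rows with parent in {3} -> Board (id 4, d 1).
Iteration 2: rows with parent in {4} -> Books (id 6, d 2), Comedy (id 7, d 2).
Iteration 3: d < 2 fails for all current rows; recursion stops.

Board, Books, Comedy, Jazz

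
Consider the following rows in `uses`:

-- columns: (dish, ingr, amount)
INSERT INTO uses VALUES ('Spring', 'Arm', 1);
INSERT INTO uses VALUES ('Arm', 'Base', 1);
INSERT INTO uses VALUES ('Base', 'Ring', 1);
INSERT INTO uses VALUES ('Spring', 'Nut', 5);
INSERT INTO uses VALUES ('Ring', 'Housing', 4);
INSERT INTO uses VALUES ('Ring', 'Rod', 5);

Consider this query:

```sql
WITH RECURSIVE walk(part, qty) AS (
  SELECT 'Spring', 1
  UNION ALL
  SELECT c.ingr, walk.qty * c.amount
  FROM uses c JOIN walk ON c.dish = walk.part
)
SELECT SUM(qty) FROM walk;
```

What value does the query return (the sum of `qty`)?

Base: (Spring, qty=1).
Iteration 1: components of {Spring} -> Arm = 1*1 = 1, Nut = 1*5 = 5.
Iteration 2: components of {Arm,Nut} -> Base = 1*1 = 1.
Iteration 3: components of {Base} -> Ring = 1*1 = 1.
Iteration 4: components of {Ring} -> Housing = 1*4 = 4, Rod = 1*5 = 5.
Iteration 5: no further components; recursion stops.
SUM(qty) = 1 + 1 + 5 + 1 + 1 + 4 + 5 = 18.

18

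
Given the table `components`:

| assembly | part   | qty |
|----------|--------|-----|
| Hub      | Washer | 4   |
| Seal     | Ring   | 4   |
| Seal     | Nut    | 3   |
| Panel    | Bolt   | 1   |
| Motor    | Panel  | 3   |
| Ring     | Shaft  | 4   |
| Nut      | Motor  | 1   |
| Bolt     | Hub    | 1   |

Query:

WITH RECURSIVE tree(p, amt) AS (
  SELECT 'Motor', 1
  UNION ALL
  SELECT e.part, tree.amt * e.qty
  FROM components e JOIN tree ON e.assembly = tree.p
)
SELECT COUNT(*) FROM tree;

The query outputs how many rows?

5

Base: (Motor, amt=1).
Iteration 1: components of {Motor} -> Panel = 1*3 = 3.
Iteration 2: components of {Panel} -> Bolt = 3*1 = 3.
Iteration 3: components of {Bolt} -> Hub = 3*1 = 3.
Iteration 4: components of {Hub} -> Washer = 3*4 = 12.
Iteration 5: no further components; recursion stops.
Total rows emitted: 5.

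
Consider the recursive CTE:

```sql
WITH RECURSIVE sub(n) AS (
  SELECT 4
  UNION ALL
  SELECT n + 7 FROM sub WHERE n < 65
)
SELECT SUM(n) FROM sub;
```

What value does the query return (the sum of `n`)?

Base: n=4.
Iteration 1: 4 < 65 holds -> n = 4 + 7 = 11.
Iteration 2: 11 < 65 holds -> n = 11 + 7 = 18.
Iteration 3: 18 < 65 holds -> n = 18 + 7 = 25.
Iteration 4: 25 < 65 holds -> n = 25 + 7 = 32.
Iteration 5: 32 < 65 holds -> n = 32 + 7 = 39.
Iteration 6: 39 < 65 holds -> n = 39 + 7 = 46.
Iteration 7: 46 < 65 holds -> n = 46 + 7 = 53.
Iteration 8: 53 < 65 holds -> n = 53 + 7 = 60.
Iteration 9: 60 < 65 holds -> n = 60 + 7 = 67.
Iteration 10: 67 < 65 fails; recursion stops.
SUM(n) = 4 + 11 + 18 + 25 + 32 + 39 + 46 + 53 + 60 + 67 = 355.

355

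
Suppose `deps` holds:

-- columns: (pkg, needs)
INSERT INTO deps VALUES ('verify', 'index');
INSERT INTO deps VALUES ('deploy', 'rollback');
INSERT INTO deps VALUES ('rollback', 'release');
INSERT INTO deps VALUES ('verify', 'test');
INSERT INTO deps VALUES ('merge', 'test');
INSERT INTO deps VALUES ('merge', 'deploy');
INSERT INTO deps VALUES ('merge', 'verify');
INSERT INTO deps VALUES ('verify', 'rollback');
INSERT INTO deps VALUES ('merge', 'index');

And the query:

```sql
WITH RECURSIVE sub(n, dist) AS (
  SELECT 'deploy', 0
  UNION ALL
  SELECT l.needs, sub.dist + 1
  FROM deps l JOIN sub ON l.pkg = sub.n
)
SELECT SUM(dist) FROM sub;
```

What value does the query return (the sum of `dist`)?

Base: (deploy, dist=0).
Iteration 1: edges from {deploy} -> (rollback, dist=1).
Iteration 2: edges from {rollback} -> (release, dist=2).
Iteration 3: no outgoing edges from {release}; recursion stops.
SUM(dist) = 0 + 1 + 2 = 3.

3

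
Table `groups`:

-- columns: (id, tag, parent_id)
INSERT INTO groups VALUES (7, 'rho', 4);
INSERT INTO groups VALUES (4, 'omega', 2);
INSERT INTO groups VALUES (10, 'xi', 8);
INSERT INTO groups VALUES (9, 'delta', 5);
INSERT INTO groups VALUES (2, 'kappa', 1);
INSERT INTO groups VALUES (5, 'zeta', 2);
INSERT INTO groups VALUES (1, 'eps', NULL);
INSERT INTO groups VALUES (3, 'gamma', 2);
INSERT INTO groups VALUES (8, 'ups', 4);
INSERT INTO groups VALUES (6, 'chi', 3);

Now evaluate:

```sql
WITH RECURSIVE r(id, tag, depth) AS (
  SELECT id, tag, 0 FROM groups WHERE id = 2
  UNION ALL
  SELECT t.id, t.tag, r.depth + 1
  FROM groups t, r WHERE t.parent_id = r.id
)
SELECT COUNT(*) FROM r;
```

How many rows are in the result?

9

Base: id=2 (kappa) at depth 0.
Iteration 1: rows with parent_id in {2} -> gamma (id 3, depth 1), omega (id 4, depth 1), zeta (id 5, depth 1).
Iteration 2: rows with parent_id in {3,4,5} -> chi (id 6, depth 2), rho (id 7, depth 2), ups (id 8, depth 2), delta (id 9, depth 2).
Iteration 3: rows with parent_id in {6,7,8,9} -> xi (id 10, depth 3).
Iteration 4: no rows with parent_id in {10}; recursion stops.
Total rows emitted: 9.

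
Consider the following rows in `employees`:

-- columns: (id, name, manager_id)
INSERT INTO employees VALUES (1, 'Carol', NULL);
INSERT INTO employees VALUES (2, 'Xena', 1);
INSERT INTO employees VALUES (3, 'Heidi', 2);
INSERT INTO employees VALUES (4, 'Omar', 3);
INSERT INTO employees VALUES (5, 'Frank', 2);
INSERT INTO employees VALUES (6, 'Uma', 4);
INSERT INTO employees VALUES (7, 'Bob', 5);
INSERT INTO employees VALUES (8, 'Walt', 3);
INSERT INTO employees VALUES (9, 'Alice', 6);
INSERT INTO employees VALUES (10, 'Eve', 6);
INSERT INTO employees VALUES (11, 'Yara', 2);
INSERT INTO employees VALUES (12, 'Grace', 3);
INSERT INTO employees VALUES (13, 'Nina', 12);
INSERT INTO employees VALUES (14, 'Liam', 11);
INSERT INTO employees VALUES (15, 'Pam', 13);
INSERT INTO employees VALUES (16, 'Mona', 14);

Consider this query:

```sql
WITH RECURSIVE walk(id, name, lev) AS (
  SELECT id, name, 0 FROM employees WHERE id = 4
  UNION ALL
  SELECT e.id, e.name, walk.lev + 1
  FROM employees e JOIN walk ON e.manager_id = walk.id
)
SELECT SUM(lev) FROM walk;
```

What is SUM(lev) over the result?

5

Base: id=4 (Omar) at lev 0.
Iteration 1: rows with manager_id in {4} -> Uma (id 6, lev 1).
Iteration 2: rows with manager_id in {6} -> Alice (id 9, lev 2), Eve (id 10, lev 2).
Iteration 3: no rows with manager_id in {9,10}; recursion stops.
SUM(lev) = 0 + 1 + 2 + 2 = 5.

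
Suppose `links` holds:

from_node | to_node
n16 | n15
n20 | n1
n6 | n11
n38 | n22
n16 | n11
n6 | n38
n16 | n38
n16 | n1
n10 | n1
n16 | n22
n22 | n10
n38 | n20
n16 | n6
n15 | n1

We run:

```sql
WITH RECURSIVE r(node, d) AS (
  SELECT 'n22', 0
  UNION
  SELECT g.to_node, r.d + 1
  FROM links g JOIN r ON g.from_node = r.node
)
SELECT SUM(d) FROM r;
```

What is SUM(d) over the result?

Base: (n22, d=0).
Iteration 1: edges from {n22} -> (n10, d=1).
Iteration 2: edges from {n10} -> (n1, d=2).
Iteration 3: no outgoing edges from {n1}; recursion stops.
SUM(d) = 0 + 1 + 2 = 3.

3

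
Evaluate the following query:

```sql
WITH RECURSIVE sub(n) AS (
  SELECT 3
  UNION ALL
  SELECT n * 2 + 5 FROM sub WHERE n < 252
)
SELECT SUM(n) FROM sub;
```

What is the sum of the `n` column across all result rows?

981

Base: n=3.
Iteration 1: 3 < 252 holds -> n = 3 * 2 + 5 = 11.
Iteration 2: 11 < 252 holds -> n = 11 * 2 + 5 = 27.
Iteration 3: 27 < 252 holds -> n = 27 * 2 + 5 = 59.
Iteration 4: 59 < 252 holds -> n = 59 * 2 + 5 = 123.
Iteration 5: 123 < 252 holds -> n = 123 * 2 + 5 = 251.
Iteration 6: 251 < 252 holds -> n = 251 * 2 + 5 = 507.
Iteration 7: 507 < 252 fails; recursion stops.
SUM(n) = 3 + 11 + 27 + 59 + 123 + 251 + 507 = 981.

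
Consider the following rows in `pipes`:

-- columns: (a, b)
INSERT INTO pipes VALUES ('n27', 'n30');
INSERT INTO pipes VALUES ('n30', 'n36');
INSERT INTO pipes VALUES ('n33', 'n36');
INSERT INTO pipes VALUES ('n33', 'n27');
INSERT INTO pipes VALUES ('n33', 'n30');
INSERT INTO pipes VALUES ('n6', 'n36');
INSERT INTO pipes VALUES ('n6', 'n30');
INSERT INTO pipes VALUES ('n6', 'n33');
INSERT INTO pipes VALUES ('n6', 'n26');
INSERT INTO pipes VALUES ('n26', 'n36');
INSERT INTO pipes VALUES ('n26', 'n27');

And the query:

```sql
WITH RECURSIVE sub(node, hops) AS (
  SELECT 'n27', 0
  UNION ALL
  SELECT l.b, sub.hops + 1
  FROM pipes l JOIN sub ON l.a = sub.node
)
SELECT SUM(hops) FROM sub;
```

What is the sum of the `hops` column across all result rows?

3

Base: (n27, hops=0).
Iteration 1: edges from {n27} -> (n30, hops=1).
Iteration 2: edges from {n30} -> (n36, hops=2).
Iteration 3: no outgoing edges from {n36}; recursion stops.
SUM(hops) = 0 + 1 + 2 = 3.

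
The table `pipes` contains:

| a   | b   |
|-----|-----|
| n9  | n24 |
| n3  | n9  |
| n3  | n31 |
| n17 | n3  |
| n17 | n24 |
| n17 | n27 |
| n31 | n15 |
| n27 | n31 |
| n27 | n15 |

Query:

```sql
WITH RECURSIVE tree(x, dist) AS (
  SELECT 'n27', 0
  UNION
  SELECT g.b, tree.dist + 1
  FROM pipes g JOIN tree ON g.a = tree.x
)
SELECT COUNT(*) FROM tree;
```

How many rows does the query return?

Base: (n27, dist=0).
Iteration 1: edges from {n27} -> (n15, dist=1), (n31, dist=1).
Iteration 2: edges from {n15,n31} -> (n15, dist=2).
Iteration 3: no outgoing edges from {n15}; recursion stops.
Total rows emitted: 4.

4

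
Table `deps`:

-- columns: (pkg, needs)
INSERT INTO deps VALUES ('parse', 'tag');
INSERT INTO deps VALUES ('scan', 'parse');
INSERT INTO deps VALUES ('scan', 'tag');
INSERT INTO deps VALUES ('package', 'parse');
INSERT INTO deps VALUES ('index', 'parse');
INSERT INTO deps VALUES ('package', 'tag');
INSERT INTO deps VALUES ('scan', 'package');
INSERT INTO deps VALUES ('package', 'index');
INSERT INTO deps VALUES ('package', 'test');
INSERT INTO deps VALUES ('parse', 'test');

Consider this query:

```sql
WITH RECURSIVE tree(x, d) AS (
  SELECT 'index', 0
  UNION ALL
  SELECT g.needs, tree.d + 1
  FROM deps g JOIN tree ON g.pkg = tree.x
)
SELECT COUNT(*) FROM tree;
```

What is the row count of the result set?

4

Base: (index, d=0).
Iteration 1: edges from {index} -> (parse, d=1).
Iteration 2: edges from {parse} -> (tag, d=2), (test, d=2).
Iteration 3: no outgoing edges from {tag,test}; recursion stops.
Total rows emitted: 4.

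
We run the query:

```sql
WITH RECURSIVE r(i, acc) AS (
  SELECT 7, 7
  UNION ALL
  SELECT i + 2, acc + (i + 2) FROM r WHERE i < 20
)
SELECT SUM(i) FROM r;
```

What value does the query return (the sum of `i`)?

Base: i=7, acc=7.
Iteration 1: 7 < 20 holds -> i = 7 + 2 = 9, acc = 7 + 9 = 16.
Iteration 2: 9 < 20 holds -> i = 9 + 2 = 11, acc = 16 + 11 = 27.
Iteration 3: 11 < 20 holds -> i = 11 + 2 = 13, acc = 27 + 13 = 40.
Iteration 4: 13 < 20 holds -> i = 13 + 2 = 15, acc = 40 + 15 = 55.
Iteration 5: 15 < 20 holds -> i = 15 + 2 = 17, acc = 55 + 17 = 72.
Iteration 6: 17 < 20 holds -> i = 17 + 2 = 19, acc = 72 + 19 = 91.
Iteration 7: 19 < 20 holds -> i = 19 + 2 = 21, acc = 91 + 21 = 112.
Iteration 8: 21 < 20 fails; recursion stops.
SUM(i) = 7 + 9 + 11 + 13 + 15 + 17 + 19 + 21 = 112.

112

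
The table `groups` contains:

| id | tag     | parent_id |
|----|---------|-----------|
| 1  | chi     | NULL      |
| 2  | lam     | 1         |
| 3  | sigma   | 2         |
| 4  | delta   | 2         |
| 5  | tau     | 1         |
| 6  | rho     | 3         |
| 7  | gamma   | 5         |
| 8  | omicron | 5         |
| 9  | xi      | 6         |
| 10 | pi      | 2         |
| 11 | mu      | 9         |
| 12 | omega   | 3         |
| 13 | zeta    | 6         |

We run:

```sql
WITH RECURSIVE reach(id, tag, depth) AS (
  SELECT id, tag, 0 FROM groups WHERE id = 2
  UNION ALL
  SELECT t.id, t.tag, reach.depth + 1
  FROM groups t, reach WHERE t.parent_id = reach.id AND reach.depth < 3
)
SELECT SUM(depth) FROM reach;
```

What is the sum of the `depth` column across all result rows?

13

Base: id=2 (lam) at depth 0.
Iteration 1: rows with parent_id in {2} -> sigma (id 3, depth 1), delta (id 4, depth 1), pi (id 10, depth 1).
Iteration 2: rows with parent_id in {3,4,10} -> rho (id 6, depth 2), omega (id 12, depth 2).
Iteration 3: rows with parent_id in {6,12} -> xi (id 9, depth 3), zeta (id 13, depth 3).
Iteration 4: depth < 3 fails for all current rows; recursion stops.
SUM(depth) = 0 + 1 + 1 + 1 + 2 + 2 + 3 + 3 = 13.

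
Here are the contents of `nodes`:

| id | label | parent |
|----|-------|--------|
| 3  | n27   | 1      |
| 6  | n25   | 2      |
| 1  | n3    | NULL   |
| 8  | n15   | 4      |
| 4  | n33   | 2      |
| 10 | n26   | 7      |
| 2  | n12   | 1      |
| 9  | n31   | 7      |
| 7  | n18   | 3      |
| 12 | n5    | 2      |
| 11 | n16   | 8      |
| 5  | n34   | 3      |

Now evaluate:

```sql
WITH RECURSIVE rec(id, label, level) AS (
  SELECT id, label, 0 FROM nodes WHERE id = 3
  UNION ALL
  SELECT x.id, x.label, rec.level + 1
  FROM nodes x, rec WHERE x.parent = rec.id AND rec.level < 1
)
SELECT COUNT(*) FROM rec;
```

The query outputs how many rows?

Base: id=3 (n27) at level 0.
Iteration 1: rows with parent in {3} -> n34 (id 5, level 1), n18 (id 7, level 1).
Iteration 2: level < 1 fails for all current rows; recursion stops.
Total rows emitted: 3.

3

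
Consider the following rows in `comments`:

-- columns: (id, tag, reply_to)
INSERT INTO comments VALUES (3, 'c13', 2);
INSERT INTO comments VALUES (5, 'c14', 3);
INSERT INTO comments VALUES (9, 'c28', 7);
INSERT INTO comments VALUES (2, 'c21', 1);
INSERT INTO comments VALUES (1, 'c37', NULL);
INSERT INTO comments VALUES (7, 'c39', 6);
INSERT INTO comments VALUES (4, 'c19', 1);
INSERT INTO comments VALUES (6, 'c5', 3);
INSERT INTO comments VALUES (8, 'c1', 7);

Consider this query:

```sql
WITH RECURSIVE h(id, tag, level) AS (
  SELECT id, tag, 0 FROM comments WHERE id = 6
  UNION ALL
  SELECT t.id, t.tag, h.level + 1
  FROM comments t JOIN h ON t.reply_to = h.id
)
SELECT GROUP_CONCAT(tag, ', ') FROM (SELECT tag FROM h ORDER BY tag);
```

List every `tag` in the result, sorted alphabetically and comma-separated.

c1, c28, c39, c5

Base: id=6 (c5) at level 0.
Iteration 1: rows with reply_to in {6} -> c39 (id 7, level 1).
Iteration 2: rows with reply_to in {7} -> c1 (id 8, level 2), c28 (id 9, level 2).
Iteration 3: no rows with reply_to in {8,9}; recursion stops.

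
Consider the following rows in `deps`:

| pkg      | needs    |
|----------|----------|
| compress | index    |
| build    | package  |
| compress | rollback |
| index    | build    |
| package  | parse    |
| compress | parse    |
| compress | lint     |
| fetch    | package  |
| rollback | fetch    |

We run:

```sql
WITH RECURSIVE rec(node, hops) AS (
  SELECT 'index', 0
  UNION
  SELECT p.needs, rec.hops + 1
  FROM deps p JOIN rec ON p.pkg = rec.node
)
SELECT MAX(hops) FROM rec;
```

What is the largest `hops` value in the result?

3

Base: (index, hops=0).
Iteration 1: edges from {index} -> (build, hops=1).
Iteration 2: edges from {build} -> (package, hops=2).
Iteration 3: edges from {package} -> (parse, hops=3).
Iteration 4: no outgoing edges from {parse}; recursion stops.
hops values: 0, 1, 2, 3; the maximum is 3.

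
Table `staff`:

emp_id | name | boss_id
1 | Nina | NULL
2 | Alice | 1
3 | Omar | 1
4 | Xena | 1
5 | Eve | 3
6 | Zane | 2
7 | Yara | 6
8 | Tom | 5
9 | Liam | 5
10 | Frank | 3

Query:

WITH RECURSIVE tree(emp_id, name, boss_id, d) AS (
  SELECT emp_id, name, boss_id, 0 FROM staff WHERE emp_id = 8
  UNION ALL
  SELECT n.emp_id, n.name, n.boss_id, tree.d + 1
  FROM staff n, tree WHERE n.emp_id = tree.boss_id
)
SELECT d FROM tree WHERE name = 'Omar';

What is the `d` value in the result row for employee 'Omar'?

2

Base: emp_id=8 (Tom), boss_id=5, d 0.
Iteration 1: join on emp_id=5 -> Eve (id 5, boss_id=3, d 1).
Iteration 2: join on emp_id=3 -> Omar (id 3, boss_id=1, d 2).
Iteration 3: join on emp_id=1 -> Nina (id 1, boss_id=NULL, d 3).
Iteration 4: boss_id is NULL; no match; recursion stops.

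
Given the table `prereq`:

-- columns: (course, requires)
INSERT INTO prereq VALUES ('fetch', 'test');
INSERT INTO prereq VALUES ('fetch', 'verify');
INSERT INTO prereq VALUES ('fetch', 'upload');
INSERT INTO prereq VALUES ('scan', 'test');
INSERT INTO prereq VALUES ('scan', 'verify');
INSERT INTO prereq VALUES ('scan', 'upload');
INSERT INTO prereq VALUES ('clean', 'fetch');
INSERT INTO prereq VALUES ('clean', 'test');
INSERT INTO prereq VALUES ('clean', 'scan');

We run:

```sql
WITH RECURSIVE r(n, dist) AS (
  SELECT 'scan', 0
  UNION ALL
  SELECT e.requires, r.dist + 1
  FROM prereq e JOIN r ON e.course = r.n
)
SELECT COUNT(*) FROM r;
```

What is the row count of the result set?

Base: (scan, dist=0).
Iteration 1: edges from {scan} -> (test, dist=1), (upload, dist=1), (verify, dist=1).
Iteration 2: no outgoing edges from {test,upload,verify}; recursion stops.
Total rows emitted: 4.

4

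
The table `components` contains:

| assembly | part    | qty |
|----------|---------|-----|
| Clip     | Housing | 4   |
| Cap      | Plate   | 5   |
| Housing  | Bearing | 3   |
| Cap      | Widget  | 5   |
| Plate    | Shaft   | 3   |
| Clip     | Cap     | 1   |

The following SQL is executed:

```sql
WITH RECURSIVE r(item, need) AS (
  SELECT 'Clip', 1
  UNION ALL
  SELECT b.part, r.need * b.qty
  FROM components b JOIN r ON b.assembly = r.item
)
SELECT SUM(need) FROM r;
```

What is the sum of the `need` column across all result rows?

43

Base: (Clip, need=1).
Iteration 1: components of {Clip} -> Cap = 1*1 = 1, Housing = 1*4 = 4.
Iteration 2: components of {Cap,Housing} -> Bearing = 4*3 = 12, Plate = 1*5 = 5, Widget = 1*5 = 5.
Iteration 3: components of {Bearing,Plate,Widget} -> Shaft = 5*3 = 15.
Iteration 4: no further components; recursion stops.
SUM(need) = 1 + 1 + 4 + 5 + 5 + 12 + 15 = 43.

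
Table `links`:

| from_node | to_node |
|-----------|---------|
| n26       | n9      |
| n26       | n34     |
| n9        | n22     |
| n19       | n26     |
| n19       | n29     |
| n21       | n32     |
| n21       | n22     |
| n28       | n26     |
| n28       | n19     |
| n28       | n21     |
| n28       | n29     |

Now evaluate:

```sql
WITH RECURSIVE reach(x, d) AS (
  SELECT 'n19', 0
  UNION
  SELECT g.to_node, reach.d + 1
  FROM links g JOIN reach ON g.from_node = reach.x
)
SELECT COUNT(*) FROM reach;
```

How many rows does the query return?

6

Base: (n19, d=0).
Iteration 1: edges from {n19} -> (n26, d=1), (n29, d=1).
Iteration 2: edges from {n26,n29} -> (n34, d=2), (n9, d=2).
Iteration 3: edges from {n34,n9} -> (n22, d=3).
Iteration 4: no outgoing edges from {n22}; recursion stops.
Total rows emitted: 6.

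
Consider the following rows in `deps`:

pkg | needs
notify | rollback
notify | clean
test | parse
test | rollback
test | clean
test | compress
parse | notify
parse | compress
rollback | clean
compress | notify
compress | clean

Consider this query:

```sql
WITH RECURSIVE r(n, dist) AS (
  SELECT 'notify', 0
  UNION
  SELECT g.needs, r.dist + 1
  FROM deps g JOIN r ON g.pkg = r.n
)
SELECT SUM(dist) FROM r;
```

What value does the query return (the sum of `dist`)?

Base: (notify, dist=0).
Iteration 1: edges from {notify} -> (clean, dist=1), (rollback, dist=1).
Iteration 2: edges from {clean,rollback} -> (clean, dist=2).
Iteration 3: no outgoing edges from {clean}; recursion stops.
SUM(dist) = 0 + 1 + 1 + 2 = 4.

4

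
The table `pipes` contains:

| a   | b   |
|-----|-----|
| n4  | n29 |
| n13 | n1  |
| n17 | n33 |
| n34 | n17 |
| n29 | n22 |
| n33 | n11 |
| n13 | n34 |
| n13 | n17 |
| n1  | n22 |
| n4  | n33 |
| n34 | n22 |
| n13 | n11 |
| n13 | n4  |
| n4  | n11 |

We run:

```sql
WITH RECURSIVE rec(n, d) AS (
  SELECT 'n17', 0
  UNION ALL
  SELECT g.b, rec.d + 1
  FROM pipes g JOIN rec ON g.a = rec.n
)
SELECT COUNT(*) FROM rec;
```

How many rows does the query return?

3

Base: (n17, d=0).
Iteration 1: edges from {n17} -> (n33, d=1).
Iteration 2: edges from {n33} -> (n11, d=2).
Iteration 3: no outgoing edges from {n11}; recursion stops.
Total rows emitted: 3.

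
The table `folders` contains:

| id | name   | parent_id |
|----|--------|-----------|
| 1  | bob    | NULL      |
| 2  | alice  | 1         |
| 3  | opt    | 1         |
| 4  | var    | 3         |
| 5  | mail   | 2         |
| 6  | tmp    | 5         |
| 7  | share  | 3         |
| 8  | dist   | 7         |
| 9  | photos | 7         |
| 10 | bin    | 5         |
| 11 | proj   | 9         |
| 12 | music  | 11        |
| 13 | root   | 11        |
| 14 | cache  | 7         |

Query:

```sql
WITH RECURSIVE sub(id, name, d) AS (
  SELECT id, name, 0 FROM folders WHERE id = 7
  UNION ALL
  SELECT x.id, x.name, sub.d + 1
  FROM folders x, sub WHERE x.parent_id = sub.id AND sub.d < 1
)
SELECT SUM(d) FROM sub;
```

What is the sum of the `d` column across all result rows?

3

Base: id=7 (share) at d 0.
Iteration 1: rows with parent_id in {7} -> dist (id 8, d 1), photos (id 9, d 1), cache (id 14, d 1).
Iteration 2: d < 1 fails for all current rows; recursion stops.
SUM(d) = 0 + 1 + 1 + 1 = 3.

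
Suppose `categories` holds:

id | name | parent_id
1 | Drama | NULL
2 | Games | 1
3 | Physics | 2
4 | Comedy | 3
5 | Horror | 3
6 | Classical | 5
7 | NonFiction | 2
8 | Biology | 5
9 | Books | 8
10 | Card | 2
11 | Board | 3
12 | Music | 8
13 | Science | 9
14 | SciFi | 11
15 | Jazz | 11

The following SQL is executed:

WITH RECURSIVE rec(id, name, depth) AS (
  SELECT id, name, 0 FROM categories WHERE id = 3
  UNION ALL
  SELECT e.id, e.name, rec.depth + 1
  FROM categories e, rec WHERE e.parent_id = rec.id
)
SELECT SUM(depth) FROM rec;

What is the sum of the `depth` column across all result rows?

21

Base: id=3 (Physics) at depth 0.
Iteration 1: rows with parent_id in {3} -> Comedy (id 4, depth 1), Horror (id 5, depth 1), Board (id 11, depth 1).
Iteration 2: rows with parent_id in {4,5,11} -> Classical (id 6, depth 2), Biology (id 8, depth 2), SciFi (id 14, depth 2), Jazz (id 15, depth 2).
Iteration 3: rows with parent_id in {6,8,14,15} -> Books (id 9, depth 3), Music (id 12, depth 3).
Iteration 4: rows with parent_id in {9,12} -> Science (id 13, depth 4).
Iteration 5: no rows with parent_id in {13}; recursion stops.
SUM(depth) = 0 + 1 + 1 + 1 + 2 + 2 + 2 + 2 + 3 + 3 + 4 = 21.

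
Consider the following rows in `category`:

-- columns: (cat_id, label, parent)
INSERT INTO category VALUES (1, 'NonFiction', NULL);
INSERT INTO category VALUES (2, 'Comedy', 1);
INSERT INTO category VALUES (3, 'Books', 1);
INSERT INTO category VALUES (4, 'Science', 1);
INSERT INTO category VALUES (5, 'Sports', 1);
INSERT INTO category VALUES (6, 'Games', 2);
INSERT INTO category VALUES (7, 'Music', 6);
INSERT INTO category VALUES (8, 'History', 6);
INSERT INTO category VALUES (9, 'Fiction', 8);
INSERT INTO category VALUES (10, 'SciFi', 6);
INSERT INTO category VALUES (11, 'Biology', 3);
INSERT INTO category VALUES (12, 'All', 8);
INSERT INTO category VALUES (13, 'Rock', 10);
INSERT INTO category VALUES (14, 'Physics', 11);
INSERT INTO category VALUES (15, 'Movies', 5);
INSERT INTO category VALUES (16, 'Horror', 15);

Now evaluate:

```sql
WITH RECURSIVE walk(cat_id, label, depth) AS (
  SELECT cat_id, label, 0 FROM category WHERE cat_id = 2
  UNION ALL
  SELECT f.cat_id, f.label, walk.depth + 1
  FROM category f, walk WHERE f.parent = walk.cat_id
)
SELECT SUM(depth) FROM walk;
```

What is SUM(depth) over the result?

16

Base: cat_id=2 (Comedy) at depth 0.
Iteration 1: rows with parent in {2} -> Games (id 6, depth 1).
Iteration 2: rows with parent in {6} -> Music (id 7, depth 2), History (id 8, depth 2), SciFi (id 10, depth 2).
Iteration 3: rows with parent in {7,8,10} -> Fiction (id 9, depth 3), All (id 12, depth 3), Rock (id 13, depth 3).
Iteration 4: no rows with parent in {9,12,13}; recursion stops.
SUM(depth) = 0 + 1 + 2 + 2 + 2 + 3 + 3 + 3 = 16.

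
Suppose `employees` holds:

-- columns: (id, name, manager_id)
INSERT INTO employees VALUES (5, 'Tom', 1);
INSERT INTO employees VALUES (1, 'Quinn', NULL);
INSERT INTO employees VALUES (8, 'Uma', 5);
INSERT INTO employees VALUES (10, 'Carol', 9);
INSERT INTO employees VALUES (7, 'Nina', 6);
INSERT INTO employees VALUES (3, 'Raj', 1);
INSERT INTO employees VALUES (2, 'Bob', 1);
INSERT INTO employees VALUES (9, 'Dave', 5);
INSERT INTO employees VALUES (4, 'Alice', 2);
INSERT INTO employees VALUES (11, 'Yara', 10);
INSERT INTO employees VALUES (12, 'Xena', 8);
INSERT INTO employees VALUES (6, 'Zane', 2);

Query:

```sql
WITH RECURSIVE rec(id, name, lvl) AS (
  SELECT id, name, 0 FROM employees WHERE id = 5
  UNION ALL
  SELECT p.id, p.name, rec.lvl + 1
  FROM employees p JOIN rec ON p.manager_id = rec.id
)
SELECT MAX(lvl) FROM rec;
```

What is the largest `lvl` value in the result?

3

Base: id=5 (Tom) at lvl 0.
Iteration 1: rows with manager_id in {5} -> Uma (id 8, lvl 1), Dave (id 9, lvl 1).
Iteration 2: rows with manager_id in {8,9} -> Carol (id 10, lvl 2), Xena (id 12, lvl 2).
Iteration 3: rows with manager_id in {10,12} -> Yara (id 11, lvl 3).
Iteration 4: no rows with manager_id in {11}; recursion stops.
lvl values: 0, 1, 1, 2, 2, 3; the maximum is 3.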